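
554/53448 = 277/26724 = 0.01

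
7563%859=691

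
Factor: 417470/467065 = 2^1*383^1*857^(-1) = 766/857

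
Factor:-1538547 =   -  3^1 * 512849^1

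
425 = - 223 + 648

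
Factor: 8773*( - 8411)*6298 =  - 464727549494 =- 2^1*13^1* 31^1*47^1*67^1 *283^1*647^1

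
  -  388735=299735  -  688470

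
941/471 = 1 + 470/471 = 2.00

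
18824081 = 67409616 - 48585535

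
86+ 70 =156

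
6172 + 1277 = 7449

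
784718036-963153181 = - 178435145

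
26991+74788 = 101779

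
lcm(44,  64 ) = 704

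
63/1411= 63/1411 = 0.04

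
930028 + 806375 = 1736403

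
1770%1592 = 178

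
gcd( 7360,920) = 920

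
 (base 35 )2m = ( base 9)112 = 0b1011100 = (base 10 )92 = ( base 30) 32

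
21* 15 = 315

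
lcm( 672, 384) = 2688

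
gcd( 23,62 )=1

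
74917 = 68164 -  - 6753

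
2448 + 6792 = 9240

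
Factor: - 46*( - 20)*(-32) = - 2^8*5^1*23^1= - 29440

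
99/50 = 99/50= 1.98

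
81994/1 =81994   =  81994.00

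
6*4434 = 26604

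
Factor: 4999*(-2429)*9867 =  - 3^1*7^1*11^1*13^1*23^1*347^1*4999^1 = -119810748057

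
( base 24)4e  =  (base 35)35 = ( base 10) 110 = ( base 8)156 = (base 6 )302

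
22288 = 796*28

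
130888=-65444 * (  -  2) 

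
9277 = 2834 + 6443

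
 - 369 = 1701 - 2070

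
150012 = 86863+63149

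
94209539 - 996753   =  93212786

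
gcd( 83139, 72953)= 1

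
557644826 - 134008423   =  423636403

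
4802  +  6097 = 10899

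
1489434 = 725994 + 763440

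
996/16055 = 996/16055 = 0.06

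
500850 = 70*7155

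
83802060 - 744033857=-660231797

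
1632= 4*408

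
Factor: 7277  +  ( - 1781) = 2^3*3^1*229^1 = 5496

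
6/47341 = 6/47341 = 0.00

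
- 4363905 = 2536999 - 6900904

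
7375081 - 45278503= - 37903422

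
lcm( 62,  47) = 2914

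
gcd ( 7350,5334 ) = 42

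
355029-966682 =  - 611653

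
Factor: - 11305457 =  - 11305457^1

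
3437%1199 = 1039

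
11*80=880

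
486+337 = 823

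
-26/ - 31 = 26/31 =0.84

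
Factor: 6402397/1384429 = 17^( - 1) *31^( - 1 ) *37^ ( - 1 ) *71^( - 1)*79^1*81043^1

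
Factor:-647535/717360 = -881/976  =  - 2^( - 4 )*61^( - 1)*881^1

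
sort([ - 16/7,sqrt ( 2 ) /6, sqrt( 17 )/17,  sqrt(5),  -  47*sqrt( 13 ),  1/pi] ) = [ - 47*sqrt( 13),-16/7,sqrt( 2) /6,sqrt( 17)/17,1/pi,sqrt(5)]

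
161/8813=23/1259 = 0.02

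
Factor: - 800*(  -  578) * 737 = 2^6*5^2*11^1*17^2 * 67^1= 340788800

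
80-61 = 19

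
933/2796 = 311/932 = 0.33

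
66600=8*8325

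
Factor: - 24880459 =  -71^1 * 350429^1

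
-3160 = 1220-4380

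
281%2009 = 281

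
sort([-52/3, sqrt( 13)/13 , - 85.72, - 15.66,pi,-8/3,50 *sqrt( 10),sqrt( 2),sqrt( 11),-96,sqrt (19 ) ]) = [ - 96,  -  85.72,-52/3,-15.66, - 8/3,sqrt (13)/13, sqrt( 2 ), pi,  sqrt( 11),sqrt( 19 ), 50*sqrt( 10 )]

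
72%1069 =72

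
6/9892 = 3/4946 = 0.00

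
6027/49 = 123 = 123.00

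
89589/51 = 29863/17   =  1756.65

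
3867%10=7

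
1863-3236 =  - 1373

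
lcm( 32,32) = 32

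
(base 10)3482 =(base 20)8E2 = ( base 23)6d9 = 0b110110011010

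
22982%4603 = 4570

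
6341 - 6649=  - 308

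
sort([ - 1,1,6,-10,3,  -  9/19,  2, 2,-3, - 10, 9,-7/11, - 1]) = [ - 10, -10, - 3,-1,  -  1,  -  7/11, - 9/19,1, 2 , 2,  3, 6, 9] 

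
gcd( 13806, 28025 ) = 59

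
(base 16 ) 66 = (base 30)3C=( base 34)30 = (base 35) 2w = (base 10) 102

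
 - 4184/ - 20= 1046/5 = 209.20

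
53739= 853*63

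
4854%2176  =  502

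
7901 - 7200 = 701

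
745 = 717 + 28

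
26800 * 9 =241200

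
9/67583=9/67583 = 0.00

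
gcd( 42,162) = 6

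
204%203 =1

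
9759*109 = 1063731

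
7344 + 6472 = 13816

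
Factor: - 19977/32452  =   - 2^( - 2)*3^1*7^( - 1)*19^( - 1 )*61^( - 1) * 6659^1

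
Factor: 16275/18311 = 3^1*5^2 * 7^1*31^1 * 18311^(- 1 )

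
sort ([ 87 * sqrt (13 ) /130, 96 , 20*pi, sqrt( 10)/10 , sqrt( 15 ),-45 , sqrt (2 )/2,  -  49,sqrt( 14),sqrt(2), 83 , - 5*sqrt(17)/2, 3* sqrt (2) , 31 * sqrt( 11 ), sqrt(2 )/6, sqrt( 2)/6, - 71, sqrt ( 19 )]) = [ - 71, - 49, - 45, - 5*sqrt(17 ) /2, sqrt( 2)/6,  sqrt(2)/6,sqrt( 10 )/10,sqrt (2)/2,  sqrt(2),87*sqrt (13 ) /130, sqrt (14 ),sqrt (15),3*sqrt( 2),sqrt (19),  20*pi, 83, 96, 31*sqrt (11)]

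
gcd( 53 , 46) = 1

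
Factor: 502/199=2^1*199^(-1) * 251^1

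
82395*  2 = 164790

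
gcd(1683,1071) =153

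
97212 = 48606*2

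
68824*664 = 45699136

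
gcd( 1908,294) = 6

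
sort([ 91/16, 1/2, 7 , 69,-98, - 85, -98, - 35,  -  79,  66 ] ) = [ - 98, -98, - 85,-79, - 35 , 1/2, 91/16, 7 , 66 , 69] 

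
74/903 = 74/903=0.08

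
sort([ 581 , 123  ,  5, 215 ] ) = [ 5,123,215,581 ]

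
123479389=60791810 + 62687579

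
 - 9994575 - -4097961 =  - 5896614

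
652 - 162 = 490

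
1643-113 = 1530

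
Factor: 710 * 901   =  2^1 * 5^1*17^1*53^1 *71^1=639710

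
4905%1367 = 804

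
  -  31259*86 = -2688274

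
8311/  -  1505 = - 8311/1505=-  5.52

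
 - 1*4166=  - 4166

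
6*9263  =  55578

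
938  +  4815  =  5753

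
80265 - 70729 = 9536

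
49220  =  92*535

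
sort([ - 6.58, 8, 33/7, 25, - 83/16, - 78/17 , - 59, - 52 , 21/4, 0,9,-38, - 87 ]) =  [ - 87, - 59, - 52, - 38,-6.58 , - 83/16 , - 78/17,0, 33/7, 21/4, 8,9,25]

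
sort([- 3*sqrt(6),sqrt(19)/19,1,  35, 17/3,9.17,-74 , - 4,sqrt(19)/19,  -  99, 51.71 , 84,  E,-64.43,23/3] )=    [ - 99, - 74,-64.43,-3*sqrt( 6) ,  -  4,sqrt (19)/19,sqrt (19)/19 , 1, E,17/3,23/3,9.17,35, 51.71,84]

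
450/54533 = 450/54533 =0.01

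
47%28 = 19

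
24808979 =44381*559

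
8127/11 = 8127/11  =  738.82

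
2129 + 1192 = 3321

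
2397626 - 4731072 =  - 2333446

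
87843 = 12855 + 74988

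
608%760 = 608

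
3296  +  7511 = 10807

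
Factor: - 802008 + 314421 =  - 3^1*162529^1 =- 487587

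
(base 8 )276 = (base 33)5p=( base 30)6a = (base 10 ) 190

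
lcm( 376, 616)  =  28952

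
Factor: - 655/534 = - 2^( - 1)*3^( - 1) * 5^1 * 89^( - 1) * 131^1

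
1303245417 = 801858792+501386625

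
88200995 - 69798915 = 18402080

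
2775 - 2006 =769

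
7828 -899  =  6929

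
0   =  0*41865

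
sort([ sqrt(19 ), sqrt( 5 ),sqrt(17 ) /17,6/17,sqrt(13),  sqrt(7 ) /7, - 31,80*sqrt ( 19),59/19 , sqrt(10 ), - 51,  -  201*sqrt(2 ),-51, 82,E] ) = [ - 201*sqrt(2), - 51 , - 51, - 31,sqrt (17)/17,6/17, sqrt (7 ) /7, sqrt(5 ),E, 59/19,sqrt(10),sqrt( 13),sqrt(19),82, 80*sqrt( 19 )]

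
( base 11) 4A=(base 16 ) 36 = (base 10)54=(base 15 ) 39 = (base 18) 30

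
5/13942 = 5/13942 = 0.00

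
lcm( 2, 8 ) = 8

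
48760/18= 24380/9 = 2708.89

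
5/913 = 5/913 = 0.01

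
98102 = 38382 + 59720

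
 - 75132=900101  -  975233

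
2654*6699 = 17779146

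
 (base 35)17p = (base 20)3ef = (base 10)1495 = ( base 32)1en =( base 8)2727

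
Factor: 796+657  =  1453^1 = 1453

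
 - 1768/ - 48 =221/6 = 36.83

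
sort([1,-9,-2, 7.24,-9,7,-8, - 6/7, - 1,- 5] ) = [ - 9, - 9,-8, - 5, - 2,-1,  -  6/7, 1, 7,7.24]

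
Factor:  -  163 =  - 163^1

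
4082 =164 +3918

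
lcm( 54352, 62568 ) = 5380848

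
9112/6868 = 1 + 33/101=1.33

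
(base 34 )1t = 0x3f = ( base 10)63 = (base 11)58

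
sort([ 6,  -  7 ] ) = [ - 7, 6]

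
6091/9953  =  6091/9953  =  0.61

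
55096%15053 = 9937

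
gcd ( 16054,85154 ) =2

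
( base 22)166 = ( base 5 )4442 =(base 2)1001101110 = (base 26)NO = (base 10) 622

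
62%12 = 2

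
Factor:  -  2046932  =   - 2^2*397^1*1289^1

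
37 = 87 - 50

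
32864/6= 16432/3 = 5477.33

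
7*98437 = 689059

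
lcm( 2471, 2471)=2471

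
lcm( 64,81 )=5184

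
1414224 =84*16836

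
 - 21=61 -82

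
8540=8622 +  - 82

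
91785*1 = 91785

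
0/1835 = 0 =0.00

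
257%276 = 257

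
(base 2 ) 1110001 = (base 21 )58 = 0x71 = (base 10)113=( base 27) 45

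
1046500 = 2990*350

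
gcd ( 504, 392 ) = 56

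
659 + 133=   792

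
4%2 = 0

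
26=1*26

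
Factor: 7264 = 2^5 * 227^1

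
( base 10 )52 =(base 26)20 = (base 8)64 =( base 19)2E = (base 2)110100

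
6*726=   4356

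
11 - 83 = - 72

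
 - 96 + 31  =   - 65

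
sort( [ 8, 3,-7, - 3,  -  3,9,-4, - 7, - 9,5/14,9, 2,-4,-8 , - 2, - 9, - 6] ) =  [ - 9,-9, - 8,  -  7, - 7, - 6, - 4, - 4, - 3, - 3, - 2 , 5/14,2,3,8, 9,9 ]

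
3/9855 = 1/3285=0.00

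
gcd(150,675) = 75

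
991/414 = 991/414= 2.39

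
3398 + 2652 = 6050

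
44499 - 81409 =-36910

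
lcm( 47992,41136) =287952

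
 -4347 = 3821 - 8168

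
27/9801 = 1/363 = 0.00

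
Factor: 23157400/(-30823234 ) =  - 11578700/15411617  =  - 2^2*5^2*7^2* 13^(-2) * 17^1 *139^1 * 91193^ (  -  1 )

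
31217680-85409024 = -54191344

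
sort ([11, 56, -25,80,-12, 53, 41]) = [ - 25, - 12,  11,41, 53,56,  80]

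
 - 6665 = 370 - 7035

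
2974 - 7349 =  - 4375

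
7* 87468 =612276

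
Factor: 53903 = 19^1*2837^1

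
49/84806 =49/84806 = 0.00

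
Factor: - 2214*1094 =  -2^2*3^3 * 41^1*547^1 = -  2422116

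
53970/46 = 26985/23=1173.26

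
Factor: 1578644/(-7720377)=-2^2*3^( - 1)*7^(-1 )* 29^1*31^1 * 439^1*367637^( - 1)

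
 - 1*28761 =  - 28761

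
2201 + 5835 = 8036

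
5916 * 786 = 4649976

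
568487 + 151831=720318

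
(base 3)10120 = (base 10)96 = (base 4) 1200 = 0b1100000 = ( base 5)341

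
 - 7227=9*( - 803)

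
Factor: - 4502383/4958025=-3^( - 1) * 5^( - 2) * 257^1 * 17519^1 * 66107^( - 1) 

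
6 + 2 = 8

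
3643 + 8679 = 12322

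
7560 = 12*630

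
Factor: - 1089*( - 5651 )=3^2*11^2* 5651^1= 6153939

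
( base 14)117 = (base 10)217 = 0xd9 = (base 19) B8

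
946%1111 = 946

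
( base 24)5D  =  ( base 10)133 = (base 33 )41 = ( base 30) 4D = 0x85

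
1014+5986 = 7000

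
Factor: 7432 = 2^3*929^1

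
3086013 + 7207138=10293151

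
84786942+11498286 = 96285228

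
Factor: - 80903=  - 17^1*4759^1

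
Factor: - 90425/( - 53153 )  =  5^2*23^( - 1 )*2311^(-1 )*3617^1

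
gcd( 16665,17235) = 15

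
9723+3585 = 13308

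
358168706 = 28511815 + 329656891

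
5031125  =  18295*275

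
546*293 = 159978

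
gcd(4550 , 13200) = 50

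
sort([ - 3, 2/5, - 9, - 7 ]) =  [ - 9 ,-7, - 3, 2/5 ]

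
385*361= 138985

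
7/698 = 7/698 = 0.01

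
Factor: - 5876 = - 2^2 *13^1 * 113^1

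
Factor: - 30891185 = - 5^1 * 13^1 * 23^1*20663^1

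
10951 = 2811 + 8140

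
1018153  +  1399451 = 2417604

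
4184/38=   110 + 2/19=110.11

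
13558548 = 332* 40839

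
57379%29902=27477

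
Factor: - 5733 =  - 3^2* 7^2*13^1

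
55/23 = 2 + 9/23 =2.39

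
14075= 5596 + 8479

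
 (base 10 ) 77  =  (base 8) 115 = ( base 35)27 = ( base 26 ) 2P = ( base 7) 140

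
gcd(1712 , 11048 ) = 8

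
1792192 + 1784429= 3576621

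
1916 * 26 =49816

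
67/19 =3+10/19  =  3.53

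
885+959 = 1844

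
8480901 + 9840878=18321779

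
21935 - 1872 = 20063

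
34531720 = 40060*862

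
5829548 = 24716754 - 18887206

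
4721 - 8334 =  - 3613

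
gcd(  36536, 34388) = 4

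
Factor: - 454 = -2^1*227^1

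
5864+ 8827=14691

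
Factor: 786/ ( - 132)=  - 131/22 = - 2^( - 1) * 11^( - 1) * 131^1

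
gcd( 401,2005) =401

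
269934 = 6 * 44989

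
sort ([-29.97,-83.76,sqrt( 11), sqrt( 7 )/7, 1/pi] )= [ - 83.76, - 29.97,1/pi, sqrt(7)/7, sqrt(11)]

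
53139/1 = 53139= 53139.00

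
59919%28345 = 3229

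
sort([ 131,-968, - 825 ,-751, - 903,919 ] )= [ - 968,-903, - 825,-751,131,  919]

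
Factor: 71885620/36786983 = 2^2*5^1*19^(-2)*181^ ( - 1 )*563^( - 1)*719^1*4999^1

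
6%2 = 0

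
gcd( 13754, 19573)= 529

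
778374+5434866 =6213240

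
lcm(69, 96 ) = 2208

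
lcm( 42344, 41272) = 3260488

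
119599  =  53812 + 65787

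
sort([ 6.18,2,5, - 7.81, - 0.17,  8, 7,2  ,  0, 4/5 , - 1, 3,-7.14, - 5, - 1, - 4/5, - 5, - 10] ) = [ - 10, - 7.81, - 7.14,-5, -5, - 1, - 1, - 4/5, - 0.17, 0,4/5,  2,2 , 3,  5,6.18 , 7, 8]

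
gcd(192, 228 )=12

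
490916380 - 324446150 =166470230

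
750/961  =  750/961 =0.78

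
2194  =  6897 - 4703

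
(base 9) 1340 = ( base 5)13013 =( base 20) 2a8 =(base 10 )1008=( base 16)3f0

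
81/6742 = 81/6742 = 0.01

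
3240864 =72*45012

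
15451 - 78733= - 63282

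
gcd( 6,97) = 1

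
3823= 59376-55553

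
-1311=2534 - 3845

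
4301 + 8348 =12649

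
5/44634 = 5/44634 = 0.00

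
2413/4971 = 2413/4971 = 0.49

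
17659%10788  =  6871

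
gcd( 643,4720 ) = 1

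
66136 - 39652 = 26484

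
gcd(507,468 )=39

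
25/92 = 25/92 = 0.27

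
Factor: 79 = 79^1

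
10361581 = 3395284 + 6966297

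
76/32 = 2 + 3/8 =2.38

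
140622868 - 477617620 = - 336994752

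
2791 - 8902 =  - 6111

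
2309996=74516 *31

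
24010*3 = 72030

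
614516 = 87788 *7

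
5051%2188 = 675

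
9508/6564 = 1 + 736/1641 = 1.45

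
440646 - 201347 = 239299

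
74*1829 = 135346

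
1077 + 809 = 1886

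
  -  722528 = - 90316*8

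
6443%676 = 359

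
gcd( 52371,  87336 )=9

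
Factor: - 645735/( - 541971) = 215245/180657= 3^( - 3 )*5^1 * 6691^( - 1) * 43049^1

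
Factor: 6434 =2^1 * 3217^1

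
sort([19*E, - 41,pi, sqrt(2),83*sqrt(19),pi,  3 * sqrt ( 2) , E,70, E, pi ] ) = [ - 41, sqrt(2), E, E,pi, pi, pi, 3*sqrt( 2 ), 19*E, 70, 83*  sqrt(19)]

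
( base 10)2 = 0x2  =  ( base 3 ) 2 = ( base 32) 2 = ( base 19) 2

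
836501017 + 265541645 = 1102042662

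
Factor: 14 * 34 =476 = 2^2*7^1*17^1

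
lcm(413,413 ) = 413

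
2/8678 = 1/4339 = 0.00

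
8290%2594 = 508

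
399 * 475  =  189525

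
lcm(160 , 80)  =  160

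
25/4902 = 25/4902 = 0.01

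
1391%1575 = 1391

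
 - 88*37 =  - 3256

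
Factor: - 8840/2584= - 5^1*13^1*19^( - 1) = - 65/19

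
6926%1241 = 721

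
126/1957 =126/1957 = 0.06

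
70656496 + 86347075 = 157003571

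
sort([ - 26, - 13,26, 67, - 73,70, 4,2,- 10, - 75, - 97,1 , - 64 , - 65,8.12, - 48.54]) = [ - 97, - 75, - 73, - 65, - 64, - 48.54, - 26, - 13, - 10,1,2,4,8.12,26 , 67,70 ] 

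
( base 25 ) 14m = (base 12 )523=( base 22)1bl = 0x2EB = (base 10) 747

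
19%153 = 19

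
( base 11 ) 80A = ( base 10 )978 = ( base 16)3D2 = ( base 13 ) 5a3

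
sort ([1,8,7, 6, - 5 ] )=[-5,1, 6, 7, 8 ]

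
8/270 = 4/135 = 0.03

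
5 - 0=5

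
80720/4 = 20180  =  20180.00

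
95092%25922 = 17326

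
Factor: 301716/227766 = 102/77 = 2^1*3^1*7^( -1) *11^ ( - 1)*17^1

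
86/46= 1 +20/23 = 1.87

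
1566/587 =1566/587 =2.67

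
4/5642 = 2/2821= 0.00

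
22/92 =11/46 = 0.24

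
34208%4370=3618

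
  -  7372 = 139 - 7511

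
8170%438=286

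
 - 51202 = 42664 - 93866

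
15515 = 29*535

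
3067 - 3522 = -455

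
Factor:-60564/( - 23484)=7^2*19^( - 1)= 49/19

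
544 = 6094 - 5550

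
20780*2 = 41560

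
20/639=20/639=0.03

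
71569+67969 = 139538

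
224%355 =224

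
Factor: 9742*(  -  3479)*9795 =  - 331976234310=- 2^1*3^1 * 5^1*7^2 * 71^1*653^1*4871^1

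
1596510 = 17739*90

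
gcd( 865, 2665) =5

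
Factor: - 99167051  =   - 99167051^1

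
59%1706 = 59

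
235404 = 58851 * 4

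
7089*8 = 56712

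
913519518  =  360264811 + 553254707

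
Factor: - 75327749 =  - 7^2*1537301^1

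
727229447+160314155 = 887543602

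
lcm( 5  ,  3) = 15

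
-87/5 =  - 87/5= - 17.40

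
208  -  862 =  - 654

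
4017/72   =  55 + 19/24= 55.79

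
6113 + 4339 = 10452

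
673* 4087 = 2750551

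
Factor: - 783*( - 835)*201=3^4*5^1*29^1*67^1*167^1= 131414805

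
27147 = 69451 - 42304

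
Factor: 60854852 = 2^2*137^1*111049^1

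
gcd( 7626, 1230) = 246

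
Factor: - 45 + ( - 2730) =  - 3^1*5^2*37^1=- 2775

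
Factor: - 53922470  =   - 2^1*5^1*7^1*17^1*113^1 * 401^1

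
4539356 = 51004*89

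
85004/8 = 21251/2= 10625.50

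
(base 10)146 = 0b10010010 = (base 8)222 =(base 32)4i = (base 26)5G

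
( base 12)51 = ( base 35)1Q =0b111101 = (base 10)61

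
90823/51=90823/51 = 1780.84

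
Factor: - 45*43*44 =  - 85140 = - 2^2*3^2*5^1*11^1*43^1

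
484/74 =6 + 20/37=6.54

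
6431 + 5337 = 11768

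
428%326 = 102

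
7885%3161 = 1563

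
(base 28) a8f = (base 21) I6F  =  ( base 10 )8079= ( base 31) 8cj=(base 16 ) 1f8f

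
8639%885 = 674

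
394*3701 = 1458194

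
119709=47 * 2547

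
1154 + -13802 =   -  12648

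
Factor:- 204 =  - 2^2*3^1*17^1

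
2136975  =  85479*25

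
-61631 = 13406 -75037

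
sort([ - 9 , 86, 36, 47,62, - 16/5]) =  [-9, - 16/5,  36, 47,62,86 ]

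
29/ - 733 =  - 1 + 704/733 = -0.04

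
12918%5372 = 2174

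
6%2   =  0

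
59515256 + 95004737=154519993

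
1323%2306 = 1323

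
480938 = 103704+377234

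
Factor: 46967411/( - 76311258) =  - 2471969/4016382 = - 2^( - 1 ) * 3^( - 1 )*67^( - 1) * 97^( - 1) * 103^( - 1 ) * 1033^1 * 2393^1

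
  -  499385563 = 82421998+-581807561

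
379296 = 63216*6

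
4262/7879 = 4262/7879 = 0.54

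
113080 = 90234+22846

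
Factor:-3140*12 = -37680 = - 2^4*3^1 * 5^1 * 157^1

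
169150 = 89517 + 79633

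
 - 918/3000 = - 1 + 347/500  =  - 0.31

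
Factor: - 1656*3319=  - 2^3*3^2*23^1 * 3319^1 = - 5496264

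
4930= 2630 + 2300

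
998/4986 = 499/2493 = 0.20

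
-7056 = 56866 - 63922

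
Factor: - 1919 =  - 19^1*101^1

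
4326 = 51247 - 46921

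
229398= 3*76466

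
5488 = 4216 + 1272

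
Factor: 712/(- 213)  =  -2^3*3^(  -  1 )*71^( - 1)*89^1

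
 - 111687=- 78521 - 33166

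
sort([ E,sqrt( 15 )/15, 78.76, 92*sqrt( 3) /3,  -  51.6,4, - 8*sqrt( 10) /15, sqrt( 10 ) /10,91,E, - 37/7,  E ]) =[ - 51.6,-37/7, - 8*sqrt( 10)/15,sqrt( 15 )/15,sqrt (10)/10,E,E, E, 4,92*sqrt (3)/3,78.76, 91 ] 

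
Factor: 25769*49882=2^1*  7^2*73^1*353^1*509^1 = 1285409258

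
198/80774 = 99/40387 = 0.00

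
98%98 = 0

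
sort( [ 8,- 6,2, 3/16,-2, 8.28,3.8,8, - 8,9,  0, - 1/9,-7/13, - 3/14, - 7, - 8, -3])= [ - 8, - 8, -7, - 6,-3, - 2, - 7/13,- 3/14, - 1/9, 0,3/16,2, 3.8, 8, 8, 8.28,9]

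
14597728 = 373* 39136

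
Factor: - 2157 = - 3^1 * 719^1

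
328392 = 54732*6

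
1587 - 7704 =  - 6117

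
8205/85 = 1641/17 = 96.53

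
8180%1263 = 602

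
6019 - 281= 5738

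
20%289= 20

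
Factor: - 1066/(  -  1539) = 2^1 *3^(-4) * 13^1*19^( - 1)*41^1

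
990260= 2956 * 335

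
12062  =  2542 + 9520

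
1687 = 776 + 911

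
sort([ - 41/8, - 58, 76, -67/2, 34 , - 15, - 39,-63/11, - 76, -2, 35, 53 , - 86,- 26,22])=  [  -  86, - 76, - 58,-39,-67/2, - 26, - 15,  -  63/11, - 41/8,- 2,22, 34, 35,53,  76 ]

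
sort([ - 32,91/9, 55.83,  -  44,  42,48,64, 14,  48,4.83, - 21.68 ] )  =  [ - 44, - 32, -21.68, 4.83, 91/9, 14,42, 48,48,55.83,64 ]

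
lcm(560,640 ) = 4480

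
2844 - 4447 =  - 1603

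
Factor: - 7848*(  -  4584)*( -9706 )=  - 2^7*3^3*23^1 * 109^1 * 191^1 *211^1 = -349175601792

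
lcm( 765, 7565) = 68085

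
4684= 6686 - 2002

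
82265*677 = 55693405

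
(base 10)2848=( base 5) 42343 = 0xB20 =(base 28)3HK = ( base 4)230200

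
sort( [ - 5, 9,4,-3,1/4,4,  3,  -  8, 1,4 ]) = [- 8 , - 5, - 3 , 1/4, 1,3,4,  4, 4 , 9]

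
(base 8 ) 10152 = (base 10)4202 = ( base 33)3sb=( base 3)12202122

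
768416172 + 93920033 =862336205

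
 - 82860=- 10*8286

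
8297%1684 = 1561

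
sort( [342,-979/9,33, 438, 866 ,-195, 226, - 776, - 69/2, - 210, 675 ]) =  [ - 776, - 210,-195, - 979/9, - 69/2, 33, 226, 342, 438,675, 866] 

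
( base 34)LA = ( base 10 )724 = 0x2d4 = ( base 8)1324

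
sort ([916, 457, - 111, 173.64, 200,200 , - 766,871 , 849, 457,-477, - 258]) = [ - 766, - 477, - 258, - 111,173.64,  200, 200,457, 457, 849, 871, 916 ]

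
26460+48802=75262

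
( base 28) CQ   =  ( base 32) BA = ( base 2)101101010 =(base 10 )362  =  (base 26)do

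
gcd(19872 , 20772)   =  36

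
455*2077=945035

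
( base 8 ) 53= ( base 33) 1A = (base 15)2d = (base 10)43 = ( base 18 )27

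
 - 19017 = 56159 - 75176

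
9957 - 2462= 7495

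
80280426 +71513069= 151793495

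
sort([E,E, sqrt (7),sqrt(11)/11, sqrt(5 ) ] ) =[ sqrt( 11)/11, sqrt( 5 ),sqrt( 7), E, E] 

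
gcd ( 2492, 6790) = 14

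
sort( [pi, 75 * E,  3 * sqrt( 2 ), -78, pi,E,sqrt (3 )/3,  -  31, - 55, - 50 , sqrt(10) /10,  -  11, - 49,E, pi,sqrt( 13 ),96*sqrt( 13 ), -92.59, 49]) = [ - 92.59, - 78, - 55,- 50,- 49, - 31, - 11,sqrt (10)/10,sqrt(3 ) /3,E, E,pi,pi,pi,sqrt(13 ), 3 * sqrt( 2 ), 49, 75 * E, 96*sqrt(13 )]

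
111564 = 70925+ 40639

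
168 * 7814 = 1312752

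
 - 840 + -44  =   - 884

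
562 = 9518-8956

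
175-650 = -475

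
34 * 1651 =56134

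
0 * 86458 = 0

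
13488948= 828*16291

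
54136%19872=14392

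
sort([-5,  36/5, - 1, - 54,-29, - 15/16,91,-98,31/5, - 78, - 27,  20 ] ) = [-98,  -  78,  -  54,- 29, - 27, - 5 , - 1,  -  15/16,  31/5,  36/5,  20,  91] 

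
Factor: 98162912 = 2^5*29^1*139^1 * 761^1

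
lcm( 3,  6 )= 6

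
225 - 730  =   - 505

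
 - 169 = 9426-9595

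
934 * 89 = 83126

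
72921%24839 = 23243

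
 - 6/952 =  - 3/476 = - 0.01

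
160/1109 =160/1109 = 0.14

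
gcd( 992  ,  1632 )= 32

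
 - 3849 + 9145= 5296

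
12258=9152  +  3106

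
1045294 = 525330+519964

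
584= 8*73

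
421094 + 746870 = 1167964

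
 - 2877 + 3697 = 820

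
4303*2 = 8606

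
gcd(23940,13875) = 15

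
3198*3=9594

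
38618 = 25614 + 13004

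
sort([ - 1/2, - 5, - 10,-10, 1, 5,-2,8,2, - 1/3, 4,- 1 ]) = [ - 10, - 10,-5, - 2,-1, - 1/2, - 1/3,1,2,4 , 5,8]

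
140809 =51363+89446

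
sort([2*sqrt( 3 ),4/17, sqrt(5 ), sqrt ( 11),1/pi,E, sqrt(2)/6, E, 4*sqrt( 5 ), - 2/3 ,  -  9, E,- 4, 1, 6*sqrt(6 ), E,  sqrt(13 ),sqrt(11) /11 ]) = [-9,  -  4, - 2/3, 4/17, sqrt(2) /6,sqrt ( 11)/11,1/pi,  1, sqrt (5 ),  E, E,E, E, sqrt(11), 2*sqrt( 3), sqrt( 13),4* sqrt( 5 ),6*sqrt( 6 )] 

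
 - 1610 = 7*( - 230)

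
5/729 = 5/729= 0.01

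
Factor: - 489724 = - 2^2*191^1*641^1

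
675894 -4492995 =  - 3817101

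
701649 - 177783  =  523866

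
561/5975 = 561/5975=0.09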